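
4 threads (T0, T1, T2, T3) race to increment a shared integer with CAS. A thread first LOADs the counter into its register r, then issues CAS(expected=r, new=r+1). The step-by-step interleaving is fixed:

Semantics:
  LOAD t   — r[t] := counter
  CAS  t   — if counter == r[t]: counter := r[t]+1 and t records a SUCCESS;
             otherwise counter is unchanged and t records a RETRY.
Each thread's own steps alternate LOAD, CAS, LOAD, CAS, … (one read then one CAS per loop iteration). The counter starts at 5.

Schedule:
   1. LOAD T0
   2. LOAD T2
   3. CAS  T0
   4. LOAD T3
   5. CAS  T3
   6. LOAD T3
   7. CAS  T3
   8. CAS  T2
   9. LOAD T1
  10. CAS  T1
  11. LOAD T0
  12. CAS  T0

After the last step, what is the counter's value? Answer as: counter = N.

counter = 10

step 1: T0 LOAD ⇒ load; ctr=5 reg=5
step 2: T2 LOAD ⇒ load; ctr=5 reg=5
step 3: T0 CAS ⇒ ok; ctr=6 reg=5
step 4: T3 LOAD ⇒ load; ctr=6 reg=6
step 5: T3 CAS ⇒ ok; ctr=7 reg=6
step 6: T3 LOAD ⇒ load; ctr=7 reg=7
step 7: T3 CAS ⇒ ok; ctr=8 reg=7
step 8: T2 CAS ⇒ retry; ctr=8 reg=5
step 9: T1 LOAD ⇒ load; ctr=8 reg=8
step 10: T1 CAS ⇒ ok; ctr=9 reg=8
step 11: T0 LOAD ⇒ load; ctr=9 reg=9
step 12: T0 CAS ⇒ ok; ctr=10 reg=9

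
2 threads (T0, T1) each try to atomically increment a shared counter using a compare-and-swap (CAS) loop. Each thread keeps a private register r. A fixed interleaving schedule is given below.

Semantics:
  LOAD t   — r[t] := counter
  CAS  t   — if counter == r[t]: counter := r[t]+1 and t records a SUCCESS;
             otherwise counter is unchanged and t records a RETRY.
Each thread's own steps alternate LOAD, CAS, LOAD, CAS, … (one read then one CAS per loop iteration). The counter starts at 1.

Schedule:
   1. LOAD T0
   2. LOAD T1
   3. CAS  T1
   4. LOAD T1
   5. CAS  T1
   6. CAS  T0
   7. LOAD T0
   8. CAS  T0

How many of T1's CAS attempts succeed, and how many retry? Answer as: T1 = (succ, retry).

T1 = (2, 0)

[1] T0.load  rd  (counter 1, T0.r 1)
[2] T1.load  rd  (counter 1, T1.r 1)
[3] T1.cas  hit  (counter 2, T1.r 1)
[4] T1.load  rd  (counter 2, T1.r 2)
[5] T1.cas  hit  (counter 3, T1.r 2)
[6] T0.cas  miss  (counter 3, T0.r 1)
[7] T0.load  rd  (counter 3, T0.r 3)
[8] T0.cas  hit  (counter 4, T0.r 3)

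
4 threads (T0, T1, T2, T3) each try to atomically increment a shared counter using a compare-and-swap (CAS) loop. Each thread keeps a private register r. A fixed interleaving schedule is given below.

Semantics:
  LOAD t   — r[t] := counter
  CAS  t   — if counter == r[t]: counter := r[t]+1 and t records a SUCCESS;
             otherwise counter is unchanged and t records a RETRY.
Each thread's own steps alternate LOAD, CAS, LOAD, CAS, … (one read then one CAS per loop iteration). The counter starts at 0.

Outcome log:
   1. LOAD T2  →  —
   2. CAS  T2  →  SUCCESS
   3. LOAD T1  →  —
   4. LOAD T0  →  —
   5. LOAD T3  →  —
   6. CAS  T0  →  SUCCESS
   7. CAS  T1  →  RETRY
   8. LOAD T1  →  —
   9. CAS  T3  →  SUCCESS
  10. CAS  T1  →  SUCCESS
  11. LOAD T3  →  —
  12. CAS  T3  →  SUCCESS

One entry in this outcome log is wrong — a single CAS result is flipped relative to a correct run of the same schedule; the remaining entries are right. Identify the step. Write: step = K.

step = 9

Re-executing:
step 1: T2 LOAD ⇒ load; ctr=0 reg=0
step 2: T2 CAS ⇒ ok; ctr=1 reg=0
step 3: T1 LOAD ⇒ load; ctr=1 reg=1
step 4: T0 LOAD ⇒ load; ctr=1 reg=1
step 5: T3 LOAD ⇒ load; ctr=1 reg=1
step 6: T0 CAS ⇒ ok; ctr=2 reg=1
step 7: T1 CAS ⇒ retry; ctr=2 reg=1
step 8: T1 LOAD ⇒ load; ctr=2 reg=2
step 9: T3 CAS ⇒ retry; ctr=2 reg=1
step 10: T1 CAS ⇒ ok; ctr=3 reg=2
step 11: T3 LOAD ⇒ load; ctr=3 reg=3
step 12: T3 CAS ⇒ ok; ctr=4 reg=3
Flip is step 9.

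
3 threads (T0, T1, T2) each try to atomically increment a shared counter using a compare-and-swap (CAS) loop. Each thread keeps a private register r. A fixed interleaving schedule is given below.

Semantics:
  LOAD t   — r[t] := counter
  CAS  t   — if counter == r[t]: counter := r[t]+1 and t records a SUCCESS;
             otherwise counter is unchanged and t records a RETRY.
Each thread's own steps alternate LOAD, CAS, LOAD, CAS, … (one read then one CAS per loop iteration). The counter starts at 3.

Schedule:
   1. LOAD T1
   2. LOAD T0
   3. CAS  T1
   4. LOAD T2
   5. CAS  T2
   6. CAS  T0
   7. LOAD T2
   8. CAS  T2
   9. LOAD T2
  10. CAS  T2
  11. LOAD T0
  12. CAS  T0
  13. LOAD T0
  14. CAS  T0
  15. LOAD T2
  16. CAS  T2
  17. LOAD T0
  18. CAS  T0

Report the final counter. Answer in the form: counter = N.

counter = 11

[1] T1.load  rd  (counter 3, T1.r 3)
[2] T0.load  rd  (counter 3, T0.r 3)
[3] T1.cas  hit  (counter 4, T1.r 3)
[4] T2.load  rd  (counter 4, T2.r 4)
[5] T2.cas  hit  (counter 5, T2.r 4)
[6] T0.cas  miss  (counter 5, T0.r 3)
[7] T2.load  rd  (counter 5, T2.r 5)
[8] T2.cas  hit  (counter 6, T2.r 5)
[9] T2.load  rd  (counter 6, T2.r 6)
[10] T2.cas  hit  (counter 7, T2.r 6)
[11] T0.load  rd  (counter 7, T0.r 7)
[12] T0.cas  hit  (counter 8, T0.r 7)
[13] T0.load  rd  (counter 8, T0.r 8)
[14] T0.cas  hit  (counter 9, T0.r 8)
[15] T2.load  rd  (counter 9, T2.r 9)
[16] T2.cas  hit  (counter 10, T2.r 9)
[17] T0.load  rd  (counter 10, T0.r 10)
[18] T0.cas  hit  (counter 11, T0.r 10)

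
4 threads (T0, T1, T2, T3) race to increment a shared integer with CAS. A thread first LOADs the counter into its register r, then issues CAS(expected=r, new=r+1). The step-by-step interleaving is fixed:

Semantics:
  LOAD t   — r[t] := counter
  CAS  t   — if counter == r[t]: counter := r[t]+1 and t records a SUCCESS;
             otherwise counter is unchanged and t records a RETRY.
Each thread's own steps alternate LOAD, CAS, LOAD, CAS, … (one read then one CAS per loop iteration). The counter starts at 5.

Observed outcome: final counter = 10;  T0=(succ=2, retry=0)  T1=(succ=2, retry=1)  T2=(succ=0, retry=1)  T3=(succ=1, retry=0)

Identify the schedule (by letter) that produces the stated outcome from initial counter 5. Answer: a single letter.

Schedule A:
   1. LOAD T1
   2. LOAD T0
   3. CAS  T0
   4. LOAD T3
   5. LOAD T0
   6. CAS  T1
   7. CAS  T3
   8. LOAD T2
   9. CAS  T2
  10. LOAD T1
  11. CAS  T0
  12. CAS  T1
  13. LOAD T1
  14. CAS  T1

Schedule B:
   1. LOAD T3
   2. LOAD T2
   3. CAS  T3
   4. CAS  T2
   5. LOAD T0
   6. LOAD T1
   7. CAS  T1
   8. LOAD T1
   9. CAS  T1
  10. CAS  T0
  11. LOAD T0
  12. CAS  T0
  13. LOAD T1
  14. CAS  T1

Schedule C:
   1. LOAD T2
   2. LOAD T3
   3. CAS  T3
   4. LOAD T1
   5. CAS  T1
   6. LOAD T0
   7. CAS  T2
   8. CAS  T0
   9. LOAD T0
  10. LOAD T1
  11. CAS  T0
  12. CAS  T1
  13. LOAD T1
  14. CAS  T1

C

Simulating candidate C:
step 1: T2 LOAD ⇒ load; ctr=5 reg=5
step 2: T3 LOAD ⇒ load; ctr=5 reg=5
step 3: T3 CAS ⇒ ok; ctr=6 reg=5
step 4: T1 LOAD ⇒ load; ctr=6 reg=6
step 5: T1 CAS ⇒ ok; ctr=7 reg=6
step 6: T0 LOAD ⇒ load; ctr=7 reg=7
step 7: T2 CAS ⇒ retry; ctr=7 reg=5
step 8: T0 CAS ⇒ ok; ctr=8 reg=7
step 9: T0 LOAD ⇒ load; ctr=8 reg=8
step 10: T1 LOAD ⇒ load; ctr=8 reg=8
step 11: T0 CAS ⇒ ok; ctr=9 reg=8
step 12: T1 CAS ⇒ retry; ctr=9 reg=8
step 13: T1 LOAD ⇒ load; ctr=9 reg=9
step 14: T1 CAS ⇒ ok; ctr=10 reg=9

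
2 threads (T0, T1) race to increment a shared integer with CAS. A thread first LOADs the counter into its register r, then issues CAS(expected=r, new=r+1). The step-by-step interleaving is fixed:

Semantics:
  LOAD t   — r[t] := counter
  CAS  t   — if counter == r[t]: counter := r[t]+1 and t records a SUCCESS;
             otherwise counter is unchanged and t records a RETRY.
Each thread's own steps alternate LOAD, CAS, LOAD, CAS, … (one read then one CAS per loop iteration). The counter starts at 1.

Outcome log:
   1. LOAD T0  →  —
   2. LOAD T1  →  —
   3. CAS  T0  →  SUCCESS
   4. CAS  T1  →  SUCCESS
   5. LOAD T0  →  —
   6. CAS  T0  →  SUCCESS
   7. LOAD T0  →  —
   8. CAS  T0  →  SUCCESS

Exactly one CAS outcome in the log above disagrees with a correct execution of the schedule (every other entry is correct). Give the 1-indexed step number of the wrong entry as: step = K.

step = 4

Re-executing:
step 1: T0 LOAD ⇒ load; ctr=1 reg=1
step 2: T1 LOAD ⇒ load; ctr=1 reg=1
step 3: T0 CAS ⇒ ok; ctr=2 reg=1
step 4: T1 CAS ⇒ retry; ctr=2 reg=1
step 5: T0 LOAD ⇒ load; ctr=2 reg=2
step 6: T0 CAS ⇒ ok; ctr=3 reg=2
step 7: T0 LOAD ⇒ load; ctr=3 reg=3
step 8: T0 CAS ⇒ ok; ctr=4 reg=3
Mismatch at 4.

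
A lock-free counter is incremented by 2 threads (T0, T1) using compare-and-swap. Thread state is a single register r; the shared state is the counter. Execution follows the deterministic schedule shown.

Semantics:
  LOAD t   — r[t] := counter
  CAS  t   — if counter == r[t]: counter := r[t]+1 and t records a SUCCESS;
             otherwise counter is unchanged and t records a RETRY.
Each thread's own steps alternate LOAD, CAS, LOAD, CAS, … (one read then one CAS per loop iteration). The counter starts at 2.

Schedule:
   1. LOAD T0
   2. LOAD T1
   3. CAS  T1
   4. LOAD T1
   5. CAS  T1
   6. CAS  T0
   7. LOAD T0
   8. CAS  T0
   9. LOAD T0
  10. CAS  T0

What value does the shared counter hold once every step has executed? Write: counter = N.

counter = 6

#1 T0 reads 2
#2 T1 reads 2
#3 T1 CAS(2→3) writes; counter now 3
#4 T1 reads 3
#5 T1 CAS(3→4) writes; counter now 4
#6 T0 CAS(2→3) fails; counter now 4
#7 T0 reads 4
#8 T0 CAS(4→5) writes; counter now 5
#9 T0 reads 5
#10 T0 CAS(5→6) writes; counter now 6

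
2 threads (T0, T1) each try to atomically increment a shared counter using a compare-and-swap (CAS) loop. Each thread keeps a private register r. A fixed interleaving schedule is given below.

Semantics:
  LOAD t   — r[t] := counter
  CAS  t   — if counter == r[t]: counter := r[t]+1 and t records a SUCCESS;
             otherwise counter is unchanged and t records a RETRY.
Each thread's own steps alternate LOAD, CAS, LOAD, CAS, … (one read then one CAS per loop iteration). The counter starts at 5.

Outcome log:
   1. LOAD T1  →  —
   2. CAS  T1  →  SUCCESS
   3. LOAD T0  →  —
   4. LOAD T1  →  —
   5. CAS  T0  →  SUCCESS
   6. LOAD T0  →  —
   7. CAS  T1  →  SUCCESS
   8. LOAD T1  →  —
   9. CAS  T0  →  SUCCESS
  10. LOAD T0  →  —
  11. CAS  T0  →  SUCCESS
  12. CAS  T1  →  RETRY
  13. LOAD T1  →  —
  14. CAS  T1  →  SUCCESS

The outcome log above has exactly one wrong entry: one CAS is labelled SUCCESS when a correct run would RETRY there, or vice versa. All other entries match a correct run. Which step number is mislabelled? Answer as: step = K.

Correct run:
   1) LOAD T1:  M=5  r_T1=5
   2) CAS  T1:  M=6  r_T1=5 ✓
   3) LOAD T0:  M=6  r_T0=6
   4) LOAD T1:  M=6  r_T1=6
   5) CAS  T0:  M=7  r_T0=6 ✓
   6) LOAD T0:  M=7  r_T0=7
   7) CAS  T1:  M=7  r_T1=6 ✗
   8) LOAD T1:  M=7  r_T1=7
   9) CAS  T0:  M=8  r_T0=7 ✓
  10) LOAD T0:  M=8  r_T0=8
  11) CAS  T0:  M=9  r_T0=8 ✓
  12) CAS  T1:  M=9  r_T1=7 ✗
  13) LOAD T1:  M=9  r_T1=9
  14) CAS  T1:  M=10  r_T1=9 ✓
Flip is step 7.

step = 7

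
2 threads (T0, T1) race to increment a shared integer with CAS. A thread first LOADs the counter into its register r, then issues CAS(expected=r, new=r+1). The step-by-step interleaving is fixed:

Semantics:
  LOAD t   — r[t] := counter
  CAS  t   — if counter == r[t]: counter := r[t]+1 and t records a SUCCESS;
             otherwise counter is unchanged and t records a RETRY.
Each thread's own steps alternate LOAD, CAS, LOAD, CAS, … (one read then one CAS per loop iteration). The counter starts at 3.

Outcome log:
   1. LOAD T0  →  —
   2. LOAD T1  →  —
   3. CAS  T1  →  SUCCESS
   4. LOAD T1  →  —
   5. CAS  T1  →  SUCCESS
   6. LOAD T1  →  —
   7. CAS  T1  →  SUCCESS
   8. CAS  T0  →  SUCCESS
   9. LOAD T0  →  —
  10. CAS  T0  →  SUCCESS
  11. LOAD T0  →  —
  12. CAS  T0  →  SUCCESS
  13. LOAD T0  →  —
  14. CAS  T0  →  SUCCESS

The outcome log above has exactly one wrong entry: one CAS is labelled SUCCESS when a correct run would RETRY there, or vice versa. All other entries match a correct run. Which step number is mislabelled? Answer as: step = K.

step = 8

Reference trace:
T0 LOAD — after: cnt=3, r=3 — load
T1 LOAD — after: cnt=3, r=3 — load
T1 CAS — after: cnt=4, r=3 — ok
T1 LOAD — after: cnt=4, r=4 — load
T1 CAS — after: cnt=5, r=4 — ok
T1 LOAD — after: cnt=5, r=5 — load
T1 CAS — after: cnt=6, r=5 — ok
T0 CAS — after: cnt=6, r=3 — retry
T0 LOAD — after: cnt=6, r=6 — load
T0 CAS — after: cnt=7, r=6 — ok
T0 LOAD — after: cnt=7, r=7 — load
T0 CAS — after: cnt=8, r=7 — ok
T0 LOAD — after: cnt=8, r=8 — load
T0 CAS — after: cnt=9, r=8 — ok
Flip is step 8.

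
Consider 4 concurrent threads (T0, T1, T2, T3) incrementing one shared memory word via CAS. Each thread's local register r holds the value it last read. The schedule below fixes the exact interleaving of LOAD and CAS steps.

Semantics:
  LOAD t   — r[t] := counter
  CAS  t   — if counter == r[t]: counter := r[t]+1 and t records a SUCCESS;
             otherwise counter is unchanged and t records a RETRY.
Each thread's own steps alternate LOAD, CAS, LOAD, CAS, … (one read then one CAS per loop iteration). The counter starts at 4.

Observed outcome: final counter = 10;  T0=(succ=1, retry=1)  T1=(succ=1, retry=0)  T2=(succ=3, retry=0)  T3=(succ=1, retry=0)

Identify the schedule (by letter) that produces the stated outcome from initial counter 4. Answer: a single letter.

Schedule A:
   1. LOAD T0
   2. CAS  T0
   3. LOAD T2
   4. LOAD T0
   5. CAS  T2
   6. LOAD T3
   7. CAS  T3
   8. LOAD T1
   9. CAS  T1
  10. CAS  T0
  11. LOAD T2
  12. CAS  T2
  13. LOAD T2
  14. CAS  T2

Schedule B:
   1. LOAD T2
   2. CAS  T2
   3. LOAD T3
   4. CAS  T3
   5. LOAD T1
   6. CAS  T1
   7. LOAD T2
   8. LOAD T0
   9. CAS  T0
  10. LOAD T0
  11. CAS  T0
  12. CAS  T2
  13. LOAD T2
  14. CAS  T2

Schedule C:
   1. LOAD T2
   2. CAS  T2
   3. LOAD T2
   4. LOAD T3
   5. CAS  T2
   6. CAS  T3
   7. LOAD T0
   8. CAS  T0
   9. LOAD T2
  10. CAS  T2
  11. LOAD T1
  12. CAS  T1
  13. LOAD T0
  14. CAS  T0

Simulating candidate A:
step 1: T0 LOAD ⇒ load; ctr=4 reg=4
step 2: T0 CAS ⇒ ok; ctr=5 reg=4
step 3: T2 LOAD ⇒ load; ctr=5 reg=5
step 4: T0 LOAD ⇒ load; ctr=5 reg=5
step 5: T2 CAS ⇒ ok; ctr=6 reg=5
step 6: T3 LOAD ⇒ load; ctr=6 reg=6
step 7: T3 CAS ⇒ ok; ctr=7 reg=6
step 8: T1 LOAD ⇒ load; ctr=7 reg=7
step 9: T1 CAS ⇒ ok; ctr=8 reg=7
step 10: T0 CAS ⇒ retry; ctr=8 reg=5
step 11: T2 LOAD ⇒ load; ctr=8 reg=8
step 12: T2 CAS ⇒ ok; ctr=9 reg=8
step 13: T2 LOAD ⇒ load; ctr=9 reg=9
step 14: T2 CAS ⇒ ok; ctr=10 reg=9

A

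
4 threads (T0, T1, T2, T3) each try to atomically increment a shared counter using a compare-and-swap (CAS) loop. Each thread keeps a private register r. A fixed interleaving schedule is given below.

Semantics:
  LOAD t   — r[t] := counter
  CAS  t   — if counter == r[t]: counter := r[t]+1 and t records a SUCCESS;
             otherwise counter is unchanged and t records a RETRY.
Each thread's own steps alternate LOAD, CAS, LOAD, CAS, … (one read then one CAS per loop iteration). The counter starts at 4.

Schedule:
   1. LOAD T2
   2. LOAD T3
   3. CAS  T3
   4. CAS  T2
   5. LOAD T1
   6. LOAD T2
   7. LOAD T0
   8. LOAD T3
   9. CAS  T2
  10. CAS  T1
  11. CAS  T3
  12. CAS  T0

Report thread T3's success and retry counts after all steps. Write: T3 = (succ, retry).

#1 T2 reads 4
#2 T3 reads 4
#3 T3 CAS(4→5) writes; counter now 5
#4 T2 CAS(4→5) fails; counter now 5
#5 T1 reads 5
#6 T2 reads 5
#7 T0 reads 5
#8 T3 reads 5
#9 T2 CAS(5→6) writes; counter now 6
#10 T1 CAS(5→6) fails; counter now 6
#11 T3 CAS(5→6) fails; counter now 6
#12 T0 CAS(5→6) fails; counter now 6

T3 = (1, 1)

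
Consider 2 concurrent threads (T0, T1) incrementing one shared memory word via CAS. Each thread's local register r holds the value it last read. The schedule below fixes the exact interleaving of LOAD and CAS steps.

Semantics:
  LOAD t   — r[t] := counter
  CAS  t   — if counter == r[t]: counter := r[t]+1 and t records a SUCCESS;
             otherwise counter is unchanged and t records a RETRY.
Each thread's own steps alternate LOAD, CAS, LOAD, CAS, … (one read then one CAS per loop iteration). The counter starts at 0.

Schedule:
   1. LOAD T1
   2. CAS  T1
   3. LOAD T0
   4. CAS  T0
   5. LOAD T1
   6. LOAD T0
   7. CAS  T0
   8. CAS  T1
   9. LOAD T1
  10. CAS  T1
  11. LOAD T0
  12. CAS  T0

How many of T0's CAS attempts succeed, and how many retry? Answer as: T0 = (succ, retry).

[1] T1.load  rd  (counter 0, T1.r 0)
[2] T1.cas  hit  (counter 1, T1.r 0)
[3] T0.load  rd  (counter 1, T0.r 1)
[4] T0.cas  hit  (counter 2, T0.r 1)
[5] T1.load  rd  (counter 2, T1.r 2)
[6] T0.load  rd  (counter 2, T0.r 2)
[7] T0.cas  hit  (counter 3, T0.r 2)
[8] T1.cas  miss  (counter 3, T1.r 2)
[9] T1.load  rd  (counter 3, T1.r 3)
[10] T1.cas  hit  (counter 4, T1.r 3)
[11] T0.load  rd  (counter 4, T0.r 4)
[12] T0.cas  hit  (counter 5, T0.r 4)

T0 = (3, 0)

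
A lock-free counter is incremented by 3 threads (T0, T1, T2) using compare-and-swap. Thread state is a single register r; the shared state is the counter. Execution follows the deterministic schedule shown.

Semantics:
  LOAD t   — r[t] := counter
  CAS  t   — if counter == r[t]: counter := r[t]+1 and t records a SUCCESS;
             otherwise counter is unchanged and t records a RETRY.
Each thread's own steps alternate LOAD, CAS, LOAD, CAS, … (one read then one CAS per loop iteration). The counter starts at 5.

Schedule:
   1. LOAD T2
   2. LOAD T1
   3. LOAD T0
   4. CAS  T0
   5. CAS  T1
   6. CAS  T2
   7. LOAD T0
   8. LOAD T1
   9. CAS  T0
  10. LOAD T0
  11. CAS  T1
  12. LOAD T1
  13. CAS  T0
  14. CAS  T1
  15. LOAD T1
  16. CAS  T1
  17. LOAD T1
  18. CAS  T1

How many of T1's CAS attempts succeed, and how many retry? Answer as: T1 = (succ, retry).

   1) LOAD T2:  M=5  r_T2=5
   2) LOAD T1:  M=5  r_T1=5
   3) LOAD T0:  M=5  r_T0=5
   4) CAS  T0:  M=6  r_T0=5 ✓
   5) CAS  T1:  M=6  r_T1=5 ✗
   6) CAS  T2:  M=6  r_T2=5 ✗
   7) LOAD T0:  M=6  r_T0=6
   8) LOAD T1:  M=6  r_T1=6
   9) CAS  T0:  M=7  r_T0=6 ✓
  10) LOAD T0:  M=7  r_T0=7
  11) CAS  T1:  M=7  r_T1=6 ✗
  12) LOAD T1:  M=7  r_T1=7
  13) CAS  T0:  M=8  r_T0=7 ✓
  14) CAS  T1:  M=8  r_T1=7 ✗
  15) LOAD T1:  M=8  r_T1=8
  16) CAS  T1:  M=9  r_T1=8 ✓
  17) LOAD T1:  M=9  r_T1=9
  18) CAS  T1:  M=10  r_T1=9 ✓

T1 = (2, 3)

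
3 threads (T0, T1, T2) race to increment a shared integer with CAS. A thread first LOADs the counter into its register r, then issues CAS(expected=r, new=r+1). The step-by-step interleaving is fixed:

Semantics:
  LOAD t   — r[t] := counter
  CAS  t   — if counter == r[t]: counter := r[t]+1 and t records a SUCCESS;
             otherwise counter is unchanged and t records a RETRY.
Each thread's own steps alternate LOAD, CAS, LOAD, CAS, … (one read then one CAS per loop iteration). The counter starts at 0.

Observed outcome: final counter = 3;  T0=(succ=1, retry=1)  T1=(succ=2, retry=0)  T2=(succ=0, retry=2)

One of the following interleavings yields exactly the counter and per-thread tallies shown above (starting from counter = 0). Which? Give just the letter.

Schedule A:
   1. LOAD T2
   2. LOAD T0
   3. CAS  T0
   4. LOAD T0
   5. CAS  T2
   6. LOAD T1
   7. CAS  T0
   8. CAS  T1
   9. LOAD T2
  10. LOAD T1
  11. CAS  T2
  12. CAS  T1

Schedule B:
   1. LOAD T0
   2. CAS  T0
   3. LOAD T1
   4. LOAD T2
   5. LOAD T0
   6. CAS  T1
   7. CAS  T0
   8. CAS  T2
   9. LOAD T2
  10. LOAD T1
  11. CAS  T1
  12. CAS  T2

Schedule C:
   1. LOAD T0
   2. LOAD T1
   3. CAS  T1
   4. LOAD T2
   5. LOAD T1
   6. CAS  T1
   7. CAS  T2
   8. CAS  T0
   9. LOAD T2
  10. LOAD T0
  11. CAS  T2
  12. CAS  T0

B

Simulating candidate B:
T0 LOAD — after: cnt=0, r=0 — load
T0 CAS — after: cnt=1, r=0 — ok
T1 LOAD — after: cnt=1, r=1 — load
T2 LOAD — after: cnt=1, r=1 — load
T0 LOAD — after: cnt=1, r=1 — load
T1 CAS — after: cnt=2, r=1 — ok
T0 CAS — after: cnt=2, r=1 — retry
T2 CAS — after: cnt=2, r=1 — retry
T2 LOAD — after: cnt=2, r=2 — load
T1 LOAD — after: cnt=2, r=2 — load
T1 CAS — after: cnt=3, r=2 — ok
T2 CAS — after: cnt=3, r=2 — retry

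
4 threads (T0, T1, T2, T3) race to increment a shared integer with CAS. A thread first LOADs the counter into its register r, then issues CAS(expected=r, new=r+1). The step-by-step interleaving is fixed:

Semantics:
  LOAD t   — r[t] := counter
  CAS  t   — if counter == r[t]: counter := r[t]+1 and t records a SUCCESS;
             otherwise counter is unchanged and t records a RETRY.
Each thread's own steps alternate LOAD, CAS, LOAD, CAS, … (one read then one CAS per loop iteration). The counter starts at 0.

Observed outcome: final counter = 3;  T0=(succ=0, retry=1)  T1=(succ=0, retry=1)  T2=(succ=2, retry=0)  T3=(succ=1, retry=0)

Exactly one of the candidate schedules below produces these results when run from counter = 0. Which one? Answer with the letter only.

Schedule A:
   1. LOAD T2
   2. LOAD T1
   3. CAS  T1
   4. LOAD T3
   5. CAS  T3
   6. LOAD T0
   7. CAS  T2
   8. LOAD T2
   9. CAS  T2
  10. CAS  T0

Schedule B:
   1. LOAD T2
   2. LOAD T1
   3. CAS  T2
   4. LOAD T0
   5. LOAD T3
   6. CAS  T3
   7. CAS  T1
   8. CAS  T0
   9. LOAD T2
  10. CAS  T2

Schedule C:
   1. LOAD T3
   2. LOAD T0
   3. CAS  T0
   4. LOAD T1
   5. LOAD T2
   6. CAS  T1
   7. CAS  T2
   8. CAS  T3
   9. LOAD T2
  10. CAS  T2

Run B:
#1 T2 reads 0
#2 T1 reads 0
#3 T2 CAS(0→1) writes; counter now 1
#4 T0 reads 1
#5 T3 reads 1
#6 T3 CAS(1→2) writes; counter now 2
#7 T1 CAS(0→1) fails; counter now 2
#8 T0 CAS(1→2) fails; counter now 2
#9 T2 reads 2
#10 T2 CAS(2→3) writes; counter now 3

B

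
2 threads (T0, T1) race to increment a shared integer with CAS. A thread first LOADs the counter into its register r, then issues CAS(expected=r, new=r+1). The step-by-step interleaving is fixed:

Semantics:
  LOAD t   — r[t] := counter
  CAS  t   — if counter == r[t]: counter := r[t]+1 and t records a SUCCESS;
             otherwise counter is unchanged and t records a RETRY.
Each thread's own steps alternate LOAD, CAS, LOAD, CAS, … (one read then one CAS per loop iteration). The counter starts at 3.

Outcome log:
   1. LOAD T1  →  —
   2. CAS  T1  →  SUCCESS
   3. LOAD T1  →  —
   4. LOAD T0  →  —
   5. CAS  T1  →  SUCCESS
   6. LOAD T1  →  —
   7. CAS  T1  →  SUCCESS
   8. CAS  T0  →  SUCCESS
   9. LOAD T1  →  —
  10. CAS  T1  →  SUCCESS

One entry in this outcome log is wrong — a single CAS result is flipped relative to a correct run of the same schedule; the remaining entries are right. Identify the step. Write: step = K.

step = 8

Reference trace:
T1 LOAD — after: cnt=3, r=3 — load
T1 CAS — after: cnt=4, r=3 — ok
T1 LOAD — after: cnt=4, r=4 — load
T0 LOAD — after: cnt=4, r=4 — load
T1 CAS — after: cnt=5, r=4 — ok
T1 LOAD — after: cnt=5, r=5 — load
T1 CAS — after: cnt=6, r=5 — ok
T0 CAS — after: cnt=6, r=4 — retry
T1 LOAD — after: cnt=6, r=6 — load
T1 CAS — after: cnt=7, r=6 — ok
Flip is step 8.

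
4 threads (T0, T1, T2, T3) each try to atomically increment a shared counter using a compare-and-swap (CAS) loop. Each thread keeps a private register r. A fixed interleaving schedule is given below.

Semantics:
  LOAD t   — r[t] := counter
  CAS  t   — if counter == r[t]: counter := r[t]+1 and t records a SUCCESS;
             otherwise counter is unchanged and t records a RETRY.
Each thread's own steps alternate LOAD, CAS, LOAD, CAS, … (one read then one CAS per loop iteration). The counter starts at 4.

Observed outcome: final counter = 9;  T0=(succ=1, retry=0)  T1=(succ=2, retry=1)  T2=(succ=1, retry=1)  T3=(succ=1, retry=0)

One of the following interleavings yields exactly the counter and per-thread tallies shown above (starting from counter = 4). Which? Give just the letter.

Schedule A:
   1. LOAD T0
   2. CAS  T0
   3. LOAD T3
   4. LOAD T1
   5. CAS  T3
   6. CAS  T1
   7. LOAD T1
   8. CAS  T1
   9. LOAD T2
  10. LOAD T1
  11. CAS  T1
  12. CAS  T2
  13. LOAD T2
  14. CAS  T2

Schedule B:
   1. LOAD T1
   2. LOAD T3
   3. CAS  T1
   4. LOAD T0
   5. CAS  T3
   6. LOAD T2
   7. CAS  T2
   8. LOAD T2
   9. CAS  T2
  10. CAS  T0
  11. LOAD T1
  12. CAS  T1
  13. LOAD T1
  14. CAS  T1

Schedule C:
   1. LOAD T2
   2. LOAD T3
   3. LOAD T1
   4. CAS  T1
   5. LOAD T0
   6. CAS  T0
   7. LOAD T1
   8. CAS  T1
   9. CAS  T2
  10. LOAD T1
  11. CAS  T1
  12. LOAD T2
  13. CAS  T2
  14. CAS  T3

Simulating candidate A:
1. LOAD T0 → mem=4 r[T0]=4 [LOAD]
2. CAS T0 → mem=5 r[T0]=4 [OK]
3. LOAD T3 → mem=5 r[T3]=5 [LOAD]
4. LOAD T1 → mem=5 r[T1]=5 [LOAD]
5. CAS T3 → mem=6 r[T3]=5 [OK]
6. CAS T1 → mem=6 r[T1]=5 [RETRY]
7. LOAD T1 → mem=6 r[T1]=6 [LOAD]
8. CAS T1 → mem=7 r[T1]=6 [OK]
9. LOAD T2 → mem=7 r[T2]=7 [LOAD]
10. LOAD T1 → mem=7 r[T1]=7 [LOAD]
11. CAS T1 → mem=8 r[T1]=7 [OK]
12. CAS T2 → mem=8 r[T2]=7 [RETRY]
13. LOAD T2 → mem=8 r[T2]=8 [LOAD]
14. CAS T2 → mem=9 r[T2]=8 [OK]

A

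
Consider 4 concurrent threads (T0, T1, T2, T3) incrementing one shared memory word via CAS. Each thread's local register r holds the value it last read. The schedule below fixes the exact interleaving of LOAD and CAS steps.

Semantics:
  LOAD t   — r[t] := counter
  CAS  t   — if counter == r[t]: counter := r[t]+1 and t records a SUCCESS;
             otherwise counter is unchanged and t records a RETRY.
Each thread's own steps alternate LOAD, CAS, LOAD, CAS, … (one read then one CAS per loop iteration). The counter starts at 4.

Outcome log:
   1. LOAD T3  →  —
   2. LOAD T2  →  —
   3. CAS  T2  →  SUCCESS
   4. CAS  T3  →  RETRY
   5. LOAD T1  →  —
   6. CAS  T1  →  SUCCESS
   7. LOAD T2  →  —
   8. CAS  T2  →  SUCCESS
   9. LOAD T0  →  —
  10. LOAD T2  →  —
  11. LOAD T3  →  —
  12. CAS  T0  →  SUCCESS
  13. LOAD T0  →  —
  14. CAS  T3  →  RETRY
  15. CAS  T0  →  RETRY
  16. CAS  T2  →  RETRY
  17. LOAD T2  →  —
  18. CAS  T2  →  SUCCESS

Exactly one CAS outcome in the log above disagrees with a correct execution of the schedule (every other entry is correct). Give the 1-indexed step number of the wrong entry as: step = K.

Reference trace:
T3 LOAD — after: cnt=4, r=4 — load
T2 LOAD — after: cnt=4, r=4 — load
T2 CAS — after: cnt=5, r=4 — ok
T3 CAS — after: cnt=5, r=4 — retry
T1 LOAD — after: cnt=5, r=5 — load
T1 CAS — after: cnt=6, r=5 — ok
T2 LOAD — after: cnt=6, r=6 — load
T2 CAS — after: cnt=7, r=6 — ok
T0 LOAD — after: cnt=7, r=7 — load
T2 LOAD — after: cnt=7, r=7 — load
T3 LOAD — after: cnt=7, r=7 — load
T0 CAS — after: cnt=8, r=7 — ok
T0 LOAD — after: cnt=8, r=8 — load
T3 CAS — after: cnt=8, r=7 — retry
T0 CAS — after: cnt=9, r=8 — ok
T2 CAS — after: cnt=9, r=7 — retry
T2 LOAD — after: cnt=9, r=9 — load
T2 CAS — after: cnt=10, r=9 — ok
Mismatch at 15.

step = 15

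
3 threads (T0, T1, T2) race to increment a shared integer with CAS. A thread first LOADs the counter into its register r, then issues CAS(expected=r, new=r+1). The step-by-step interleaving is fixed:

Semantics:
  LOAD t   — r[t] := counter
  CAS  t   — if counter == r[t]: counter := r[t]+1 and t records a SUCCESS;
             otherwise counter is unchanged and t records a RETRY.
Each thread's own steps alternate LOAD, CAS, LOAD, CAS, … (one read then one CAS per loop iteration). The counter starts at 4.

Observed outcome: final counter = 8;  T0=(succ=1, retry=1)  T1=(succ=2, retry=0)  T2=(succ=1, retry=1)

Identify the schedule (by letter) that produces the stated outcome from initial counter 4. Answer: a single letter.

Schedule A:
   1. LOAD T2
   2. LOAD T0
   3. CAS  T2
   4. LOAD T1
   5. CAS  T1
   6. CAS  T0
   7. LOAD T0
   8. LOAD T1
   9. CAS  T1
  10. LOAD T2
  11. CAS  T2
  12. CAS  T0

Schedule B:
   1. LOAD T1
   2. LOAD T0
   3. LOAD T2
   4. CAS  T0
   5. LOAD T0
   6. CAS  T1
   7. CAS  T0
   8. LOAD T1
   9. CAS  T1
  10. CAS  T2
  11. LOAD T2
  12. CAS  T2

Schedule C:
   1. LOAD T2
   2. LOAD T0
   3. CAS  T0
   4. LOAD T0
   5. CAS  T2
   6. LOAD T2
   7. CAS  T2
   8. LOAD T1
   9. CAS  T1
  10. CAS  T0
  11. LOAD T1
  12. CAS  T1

C

Tracing schedule C:
step 1: T2 LOAD ⇒ load; ctr=4 reg=4
step 2: T0 LOAD ⇒ load; ctr=4 reg=4
step 3: T0 CAS ⇒ ok; ctr=5 reg=4
step 4: T0 LOAD ⇒ load; ctr=5 reg=5
step 5: T2 CAS ⇒ retry; ctr=5 reg=4
step 6: T2 LOAD ⇒ load; ctr=5 reg=5
step 7: T2 CAS ⇒ ok; ctr=6 reg=5
step 8: T1 LOAD ⇒ load; ctr=6 reg=6
step 9: T1 CAS ⇒ ok; ctr=7 reg=6
step 10: T0 CAS ⇒ retry; ctr=7 reg=5
step 11: T1 LOAD ⇒ load; ctr=7 reg=7
step 12: T1 CAS ⇒ ok; ctr=8 reg=7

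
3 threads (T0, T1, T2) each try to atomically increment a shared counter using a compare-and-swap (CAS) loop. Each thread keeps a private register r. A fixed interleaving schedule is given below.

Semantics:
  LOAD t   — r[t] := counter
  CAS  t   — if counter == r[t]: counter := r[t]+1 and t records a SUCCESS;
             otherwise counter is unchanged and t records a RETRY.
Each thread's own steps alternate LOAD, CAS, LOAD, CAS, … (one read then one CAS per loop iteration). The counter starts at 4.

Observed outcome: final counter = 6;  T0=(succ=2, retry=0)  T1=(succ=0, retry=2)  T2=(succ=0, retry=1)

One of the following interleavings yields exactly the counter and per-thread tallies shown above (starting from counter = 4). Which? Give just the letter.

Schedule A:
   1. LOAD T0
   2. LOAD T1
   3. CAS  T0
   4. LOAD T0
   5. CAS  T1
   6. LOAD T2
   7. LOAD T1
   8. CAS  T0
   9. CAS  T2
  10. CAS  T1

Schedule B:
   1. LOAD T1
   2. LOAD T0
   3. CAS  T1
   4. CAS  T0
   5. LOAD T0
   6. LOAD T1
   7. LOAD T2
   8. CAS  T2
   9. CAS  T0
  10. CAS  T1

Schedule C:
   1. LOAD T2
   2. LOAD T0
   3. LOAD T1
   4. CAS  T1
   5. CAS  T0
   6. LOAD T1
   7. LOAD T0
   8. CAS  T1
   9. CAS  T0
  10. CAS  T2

Tracing schedule A:
[1] T0.load  rd  (counter 4, T0.r 4)
[2] T1.load  rd  (counter 4, T1.r 4)
[3] T0.cas  hit  (counter 5, T0.r 4)
[4] T0.load  rd  (counter 5, T0.r 5)
[5] T1.cas  miss  (counter 5, T1.r 4)
[6] T2.load  rd  (counter 5, T2.r 5)
[7] T1.load  rd  (counter 5, T1.r 5)
[8] T0.cas  hit  (counter 6, T0.r 5)
[9] T2.cas  miss  (counter 6, T2.r 5)
[10] T1.cas  miss  (counter 6, T1.r 5)

A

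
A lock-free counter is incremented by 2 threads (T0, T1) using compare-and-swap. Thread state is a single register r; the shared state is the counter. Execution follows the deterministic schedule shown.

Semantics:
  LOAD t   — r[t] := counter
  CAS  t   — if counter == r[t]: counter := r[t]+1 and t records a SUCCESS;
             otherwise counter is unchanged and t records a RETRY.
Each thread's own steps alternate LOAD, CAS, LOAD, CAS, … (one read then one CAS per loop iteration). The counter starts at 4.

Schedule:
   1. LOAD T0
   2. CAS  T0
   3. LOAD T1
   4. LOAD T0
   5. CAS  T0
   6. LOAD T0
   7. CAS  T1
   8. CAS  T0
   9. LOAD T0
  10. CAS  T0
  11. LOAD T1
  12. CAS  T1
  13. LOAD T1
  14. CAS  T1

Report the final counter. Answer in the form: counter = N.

   1) LOAD T0:  M=4  r_T0=4
   2) CAS  T0:  M=5  r_T0=4 ✓
   3) LOAD T1:  M=5  r_T1=5
   4) LOAD T0:  M=5  r_T0=5
   5) CAS  T0:  M=6  r_T0=5 ✓
   6) LOAD T0:  M=6  r_T0=6
   7) CAS  T1:  M=6  r_T1=5 ✗
   8) CAS  T0:  M=7  r_T0=6 ✓
   9) LOAD T0:  M=7  r_T0=7
  10) CAS  T0:  M=8  r_T0=7 ✓
  11) LOAD T1:  M=8  r_T1=8
  12) CAS  T1:  M=9  r_T1=8 ✓
  13) LOAD T1:  M=9  r_T1=9
  14) CAS  T1:  M=10  r_T1=9 ✓

counter = 10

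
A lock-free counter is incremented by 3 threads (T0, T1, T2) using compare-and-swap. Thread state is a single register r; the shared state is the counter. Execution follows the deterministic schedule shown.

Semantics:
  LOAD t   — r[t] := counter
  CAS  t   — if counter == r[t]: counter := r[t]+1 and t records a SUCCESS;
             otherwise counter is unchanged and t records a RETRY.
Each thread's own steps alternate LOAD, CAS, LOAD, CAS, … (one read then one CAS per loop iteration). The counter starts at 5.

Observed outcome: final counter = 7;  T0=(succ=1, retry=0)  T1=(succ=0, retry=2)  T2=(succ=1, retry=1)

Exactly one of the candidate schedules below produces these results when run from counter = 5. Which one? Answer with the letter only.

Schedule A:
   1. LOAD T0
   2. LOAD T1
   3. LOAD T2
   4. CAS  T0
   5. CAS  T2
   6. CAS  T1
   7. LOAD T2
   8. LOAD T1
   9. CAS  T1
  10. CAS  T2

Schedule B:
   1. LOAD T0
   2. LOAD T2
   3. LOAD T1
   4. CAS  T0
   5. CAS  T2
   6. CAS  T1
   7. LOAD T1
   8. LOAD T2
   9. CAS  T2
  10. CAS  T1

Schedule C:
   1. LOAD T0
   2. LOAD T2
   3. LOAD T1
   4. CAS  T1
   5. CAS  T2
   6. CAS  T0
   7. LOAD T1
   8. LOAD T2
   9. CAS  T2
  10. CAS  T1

Simulating candidate B:
1. LOAD T0 → mem=5 r[T0]=5 [LOAD]
2. LOAD T2 → mem=5 r[T2]=5 [LOAD]
3. LOAD T1 → mem=5 r[T1]=5 [LOAD]
4. CAS T0 → mem=6 r[T0]=5 [OK]
5. CAS T2 → mem=6 r[T2]=5 [RETRY]
6. CAS T1 → mem=6 r[T1]=5 [RETRY]
7. LOAD T1 → mem=6 r[T1]=6 [LOAD]
8. LOAD T2 → mem=6 r[T2]=6 [LOAD]
9. CAS T2 → mem=7 r[T2]=6 [OK]
10. CAS T1 → mem=7 r[T1]=6 [RETRY]

B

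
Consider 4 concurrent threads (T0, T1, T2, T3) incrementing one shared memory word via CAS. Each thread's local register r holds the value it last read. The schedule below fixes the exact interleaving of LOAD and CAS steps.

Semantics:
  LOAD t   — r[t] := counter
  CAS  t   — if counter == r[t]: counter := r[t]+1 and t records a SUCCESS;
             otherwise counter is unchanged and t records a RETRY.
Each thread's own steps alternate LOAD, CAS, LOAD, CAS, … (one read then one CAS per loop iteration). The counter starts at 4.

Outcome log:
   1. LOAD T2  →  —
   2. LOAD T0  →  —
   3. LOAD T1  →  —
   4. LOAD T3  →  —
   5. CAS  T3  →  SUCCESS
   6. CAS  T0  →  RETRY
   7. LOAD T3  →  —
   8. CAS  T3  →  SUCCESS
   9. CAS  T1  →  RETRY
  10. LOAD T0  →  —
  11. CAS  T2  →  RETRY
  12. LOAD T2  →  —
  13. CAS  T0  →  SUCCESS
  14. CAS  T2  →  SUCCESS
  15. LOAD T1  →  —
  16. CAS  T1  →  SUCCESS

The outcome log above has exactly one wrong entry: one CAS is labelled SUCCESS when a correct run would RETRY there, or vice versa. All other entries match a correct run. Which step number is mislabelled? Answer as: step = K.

Reference trace:
1. LOAD T2 → mem=4 r[T2]=4 [LOAD]
2. LOAD T0 → mem=4 r[T0]=4 [LOAD]
3. LOAD T1 → mem=4 r[T1]=4 [LOAD]
4. LOAD T3 → mem=4 r[T3]=4 [LOAD]
5. CAS T3 → mem=5 r[T3]=4 [OK]
6. CAS T0 → mem=5 r[T0]=4 [RETRY]
7. LOAD T3 → mem=5 r[T3]=5 [LOAD]
8. CAS T3 → mem=6 r[T3]=5 [OK]
9. CAS T1 → mem=6 r[T1]=4 [RETRY]
10. LOAD T0 → mem=6 r[T0]=6 [LOAD]
11. CAS T2 → mem=6 r[T2]=4 [RETRY]
12. LOAD T2 → mem=6 r[T2]=6 [LOAD]
13. CAS T0 → mem=7 r[T0]=6 [OK]
14. CAS T2 → mem=7 r[T2]=6 [RETRY]
15. LOAD T1 → mem=7 r[T1]=7 [LOAD]
16. CAS T1 → mem=8 r[T1]=7 [OK]
Mismatch at 14.

step = 14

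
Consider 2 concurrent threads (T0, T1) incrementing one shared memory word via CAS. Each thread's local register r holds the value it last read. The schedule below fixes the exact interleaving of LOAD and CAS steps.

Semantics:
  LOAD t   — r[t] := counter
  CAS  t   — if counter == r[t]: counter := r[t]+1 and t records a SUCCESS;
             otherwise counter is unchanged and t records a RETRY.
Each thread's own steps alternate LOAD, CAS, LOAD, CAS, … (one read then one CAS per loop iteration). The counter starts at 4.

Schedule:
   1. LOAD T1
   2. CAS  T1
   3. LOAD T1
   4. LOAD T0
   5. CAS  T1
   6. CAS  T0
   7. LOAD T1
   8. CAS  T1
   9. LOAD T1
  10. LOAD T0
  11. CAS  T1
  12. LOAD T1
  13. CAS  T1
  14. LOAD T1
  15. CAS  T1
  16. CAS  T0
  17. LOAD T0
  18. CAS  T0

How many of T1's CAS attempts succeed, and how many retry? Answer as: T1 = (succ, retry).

T1 = (6, 0)

#1 T1 reads 4
#2 T1 CAS(4→5) writes; counter now 5
#3 T1 reads 5
#4 T0 reads 5
#5 T1 CAS(5→6) writes; counter now 6
#6 T0 CAS(5→6) fails; counter now 6
#7 T1 reads 6
#8 T1 CAS(6→7) writes; counter now 7
#9 T1 reads 7
#10 T0 reads 7
#11 T1 CAS(7→8) writes; counter now 8
#12 T1 reads 8
#13 T1 CAS(8→9) writes; counter now 9
#14 T1 reads 9
#15 T1 CAS(9→10) writes; counter now 10
#16 T0 CAS(7→8) fails; counter now 10
#17 T0 reads 10
#18 T0 CAS(10→11) writes; counter now 11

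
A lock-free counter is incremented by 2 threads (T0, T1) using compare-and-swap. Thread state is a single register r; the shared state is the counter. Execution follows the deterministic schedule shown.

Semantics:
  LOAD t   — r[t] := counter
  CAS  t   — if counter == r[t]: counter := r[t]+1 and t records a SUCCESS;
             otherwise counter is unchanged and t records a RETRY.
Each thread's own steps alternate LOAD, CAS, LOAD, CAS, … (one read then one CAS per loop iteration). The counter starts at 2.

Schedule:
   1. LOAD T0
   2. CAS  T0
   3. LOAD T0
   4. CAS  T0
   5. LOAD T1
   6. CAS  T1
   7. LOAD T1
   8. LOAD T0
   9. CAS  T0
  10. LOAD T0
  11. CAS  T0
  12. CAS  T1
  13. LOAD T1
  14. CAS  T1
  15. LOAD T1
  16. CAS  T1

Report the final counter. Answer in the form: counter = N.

step 1: T0 LOAD ⇒ load; ctr=2 reg=2
step 2: T0 CAS ⇒ ok; ctr=3 reg=2
step 3: T0 LOAD ⇒ load; ctr=3 reg=3
step 4: T0 CAS ⇒ ok; ctr=4 reg=3
step 5: T1 LOAD ⇒ load; ctr=4 reg=4
step 6: T1 CAS ⇒ ok; ctr=5 reg=4
step 7: T1 LOAD ⇒ load; ctr=5 reg=5
step 8: T0 LOAD ⇒ load; ctr=5 reg=5
step 9: T0 CAS ⇒ ok; ctr=6 reg=5
step 10: T0 LOAD ⇒ load; ctr=6 reg=6
step 11: T0 CAS ⇒ ok; ctr=7 reg=6
step 12: T1 CAS ⇒ retry; ctr=7 reg=5
step 13: T1 LOAD ⇒ load; ctr=7 reg=7
step 14: T1 CAS ⇒ ok; ctr=8 reg=7
step 15: T1 LOAD ⇒ load; ctr=8 reg=8
step 16: T1 CAS ⇒ ok; ctr=9 reg=8

counter = 9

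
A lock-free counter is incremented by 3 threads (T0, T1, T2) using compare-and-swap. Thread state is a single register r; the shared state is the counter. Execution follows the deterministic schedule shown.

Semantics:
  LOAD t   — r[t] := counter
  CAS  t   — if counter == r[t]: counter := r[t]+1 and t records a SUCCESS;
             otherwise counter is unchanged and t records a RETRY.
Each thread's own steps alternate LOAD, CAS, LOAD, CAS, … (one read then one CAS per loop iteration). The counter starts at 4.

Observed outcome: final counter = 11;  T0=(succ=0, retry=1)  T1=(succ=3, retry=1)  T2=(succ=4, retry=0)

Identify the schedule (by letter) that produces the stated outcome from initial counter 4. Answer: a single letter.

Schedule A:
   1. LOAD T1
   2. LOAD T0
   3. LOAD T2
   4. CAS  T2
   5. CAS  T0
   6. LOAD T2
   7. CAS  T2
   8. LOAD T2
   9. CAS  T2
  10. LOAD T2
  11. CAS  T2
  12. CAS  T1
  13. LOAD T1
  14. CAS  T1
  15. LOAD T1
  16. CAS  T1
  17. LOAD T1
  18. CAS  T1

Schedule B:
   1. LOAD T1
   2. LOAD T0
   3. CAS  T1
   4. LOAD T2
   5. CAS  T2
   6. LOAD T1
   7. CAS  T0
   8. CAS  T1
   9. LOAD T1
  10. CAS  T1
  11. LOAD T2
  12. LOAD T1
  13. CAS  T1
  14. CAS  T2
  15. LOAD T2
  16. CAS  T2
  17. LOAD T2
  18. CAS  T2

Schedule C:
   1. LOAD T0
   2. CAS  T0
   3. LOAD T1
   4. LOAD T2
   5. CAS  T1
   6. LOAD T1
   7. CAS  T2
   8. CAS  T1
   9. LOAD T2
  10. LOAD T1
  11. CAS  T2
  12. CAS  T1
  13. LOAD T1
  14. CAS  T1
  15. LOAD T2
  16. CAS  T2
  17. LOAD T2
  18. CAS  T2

Tracing schedule A:
#1 T1 reads 4
#2 T0 reads 4
#3 T2 reads 4
#4 T2 CAS(4→5) writes; counter now 5
#5 T0 CAS(4→5) fails; counter now 5
#6 T2 reads 5
#7 T2 CAS(5→6) writes; counter now 6
#8 T2 reads 6
#9 T2 CAS(6→7) writes; counter now 7
#10 T2 reads 7
#11 T2 CAS(7→8) writes; counter now 8
#12 T1 CAS(4→5) fails; counter now 8
#13 T1 reads 8
#14 T1 CAS(8→9) writes; counter now 9
#15 T1 reads 9
#16 T1 CAS(9→10) writes; counter now 10
#17 T1 reads 10
#18 T1 CAS(10→11) writes; counter now 11

A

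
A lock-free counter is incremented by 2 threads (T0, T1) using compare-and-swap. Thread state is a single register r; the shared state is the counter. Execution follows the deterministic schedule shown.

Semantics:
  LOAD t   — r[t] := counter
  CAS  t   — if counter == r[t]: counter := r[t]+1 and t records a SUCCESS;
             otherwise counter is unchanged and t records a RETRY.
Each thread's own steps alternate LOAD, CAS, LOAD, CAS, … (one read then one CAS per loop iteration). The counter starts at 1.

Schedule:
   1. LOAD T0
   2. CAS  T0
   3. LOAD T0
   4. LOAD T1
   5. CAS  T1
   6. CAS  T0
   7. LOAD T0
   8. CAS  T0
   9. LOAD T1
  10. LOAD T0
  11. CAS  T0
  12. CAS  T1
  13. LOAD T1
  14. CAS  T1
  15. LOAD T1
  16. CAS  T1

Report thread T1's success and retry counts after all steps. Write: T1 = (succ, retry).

T1 = (3, 1)

#1 T0 reads 1
#2 T0 CAS(1→2) writes; counter now 2
#3 T0 reads 2
#4 T1 reads 2
#5 T1 CAS(2→3) writes; counter now 3
#6 T0 CAS(2→3) fails; counter now 3
#7 T0 reads 3
#8 T0 CAS(3→4) writes; counter now 4
#9 T1 reads 4
#10 T0 reads 4
#11 T0 CAS(4→5) writes; counter now 5
#12 T1 CAS(4→5) fails; counter now 5
#13 T1 reads 5
#14 T1 CAS(5→6) writes; counter now 6
#15 T1 reads 6
#16 T1 CAS(6→7) writes; counter now 7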